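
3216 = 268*12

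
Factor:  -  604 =- 2^2*151^1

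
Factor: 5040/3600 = 5^( - 1) * 7^1 = 7/5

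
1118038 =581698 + 536340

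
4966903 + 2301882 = 7268785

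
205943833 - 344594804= -138650971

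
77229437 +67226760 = 144456197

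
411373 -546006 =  - 134633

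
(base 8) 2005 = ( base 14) 537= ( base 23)1lh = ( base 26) 1df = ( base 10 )1029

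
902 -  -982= 1884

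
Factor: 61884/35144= 2^(-1 )*3^4*23^( - 1) = 81/46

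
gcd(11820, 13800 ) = 60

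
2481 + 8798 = 11279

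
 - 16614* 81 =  - 1345734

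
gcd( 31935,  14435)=5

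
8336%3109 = 2118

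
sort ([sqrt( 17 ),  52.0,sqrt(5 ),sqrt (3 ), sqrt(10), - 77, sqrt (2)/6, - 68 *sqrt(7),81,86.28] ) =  [-68 * sqrt( 7), - 77,sqrt( 2 ) /6, sqrt( 3) , sqrt( 5),sqrt ( 10 ) , sqrt( 17 ),52.0,81,86.28] 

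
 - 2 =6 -8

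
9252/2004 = 4 + 103/167=   4.62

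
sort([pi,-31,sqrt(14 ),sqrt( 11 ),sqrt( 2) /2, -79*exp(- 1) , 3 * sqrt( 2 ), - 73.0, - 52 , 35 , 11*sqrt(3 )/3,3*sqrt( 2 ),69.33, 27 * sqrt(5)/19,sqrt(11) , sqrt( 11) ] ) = [ - 73.0,-52, - 31, - 79 * exp( - 1),sqrt( 2 ) /2,pi,27 * sqrt(5) /19,sqrt( 11 ) , sqrt(11),sqrt(11), sqrt(14 ),3*  sqrt(2), 3*sqrt(2 ) , 11 * sqrt ( 3) /3,35,69.33 ]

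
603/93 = 201/31 = 6.48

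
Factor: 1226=2^1*613^1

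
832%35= 27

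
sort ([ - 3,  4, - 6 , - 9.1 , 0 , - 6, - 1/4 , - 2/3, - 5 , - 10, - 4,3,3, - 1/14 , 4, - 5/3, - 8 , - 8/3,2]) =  [ - 10, - 9.1, - 8, - 6, - 6,  -  5, - 4, - 3, - 8/3, - 5/3, -2/3, - 1/4, - 1/14,0,2, 3,3,4,4 ]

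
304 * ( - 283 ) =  - 86032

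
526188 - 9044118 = -8517930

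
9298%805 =443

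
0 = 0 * 727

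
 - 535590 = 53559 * ( - 10) 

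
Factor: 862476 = 2^2*3^1*41^1*1753^1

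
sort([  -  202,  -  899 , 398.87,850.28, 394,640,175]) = [ - 899, -202, 175,394, 398.87,640,850.28]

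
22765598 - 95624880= - 72859282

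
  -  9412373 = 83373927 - 92786300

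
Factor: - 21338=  - 2^1 * 47^1*227^1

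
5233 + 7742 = 12975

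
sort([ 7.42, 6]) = [ 6, 7.42]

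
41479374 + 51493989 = 92973363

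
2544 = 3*848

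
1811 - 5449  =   - 3638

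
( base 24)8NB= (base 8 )12063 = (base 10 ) 5171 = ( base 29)649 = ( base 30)5MB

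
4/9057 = 4/9057 =0.00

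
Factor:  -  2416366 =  - 2^1*599^1*2017^1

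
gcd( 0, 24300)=24300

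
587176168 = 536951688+50224480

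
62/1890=31/945= 0.03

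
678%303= 72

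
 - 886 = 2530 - 3416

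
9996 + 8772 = 18768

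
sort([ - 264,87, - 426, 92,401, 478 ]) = [ - 426, - 264 , 87,92, 401 , 478 ]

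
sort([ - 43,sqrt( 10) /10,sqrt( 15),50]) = [ - 43,  sqrt( 10) /10,sqrt(15 ), 50]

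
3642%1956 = 1686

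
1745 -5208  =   - 3463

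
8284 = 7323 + 961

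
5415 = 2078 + 3337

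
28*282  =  7896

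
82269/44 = 7479/4 = 1869.75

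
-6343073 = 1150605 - 7493678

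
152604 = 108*1413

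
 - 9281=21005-30286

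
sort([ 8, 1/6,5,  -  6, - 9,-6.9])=[-9, - 6.9, - 6,  1/6, 5,8]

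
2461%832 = 797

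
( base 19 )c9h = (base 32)4D8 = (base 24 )7k8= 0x11A8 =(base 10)4520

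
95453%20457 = 13625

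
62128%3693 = 3040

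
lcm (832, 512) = 6656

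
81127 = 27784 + 53343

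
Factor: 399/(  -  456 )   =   - 7/8 = - 2^( - 3)*7^1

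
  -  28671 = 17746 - 46417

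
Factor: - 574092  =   - 2^2*3^2*37^1 * 431^1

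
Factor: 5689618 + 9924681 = 15614299 = 15614299^1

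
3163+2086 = 5249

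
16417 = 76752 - 60335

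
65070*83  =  5400810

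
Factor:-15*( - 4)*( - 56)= - 2^5*3^1*5^1*7^1 = - 3360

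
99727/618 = 99727/618 = 161.37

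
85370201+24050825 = 109421026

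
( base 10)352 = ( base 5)2402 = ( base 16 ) 160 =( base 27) d1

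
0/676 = 0=0.00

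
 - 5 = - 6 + 1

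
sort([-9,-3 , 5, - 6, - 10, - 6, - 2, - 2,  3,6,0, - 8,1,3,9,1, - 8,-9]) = [ - 10, - 9,-9 ,-8, - 8, - 6, - 6, - 3, - 2, - 2,0,1, 1,3,3,5,6, 9 ] 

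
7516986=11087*678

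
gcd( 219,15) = 3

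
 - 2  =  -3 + 1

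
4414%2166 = 82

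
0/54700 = 0 = 0.00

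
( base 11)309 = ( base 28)d8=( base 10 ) 372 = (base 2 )101110100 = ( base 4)11310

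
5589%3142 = 2447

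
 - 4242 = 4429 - 8671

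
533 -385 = 148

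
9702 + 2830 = 12532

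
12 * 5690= 68280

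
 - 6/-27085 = 6/27085 = 0.00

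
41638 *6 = 249828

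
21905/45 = 486+7/9= 486.78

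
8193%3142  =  1909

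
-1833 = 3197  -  5030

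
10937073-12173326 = -1236253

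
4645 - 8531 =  - 3886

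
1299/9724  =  1299/9724  =  0.13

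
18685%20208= 18685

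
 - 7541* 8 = - 60328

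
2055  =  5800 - 3745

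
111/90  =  1 + 7/30= 1.23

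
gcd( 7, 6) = 1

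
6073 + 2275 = 8348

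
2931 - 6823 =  - 3892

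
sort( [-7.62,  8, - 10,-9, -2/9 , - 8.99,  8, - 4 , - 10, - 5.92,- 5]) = [-10, - 10 , - 9, - 8.99, - 7.62 , - 5.92 ,- 5, - 4,- 2/9, 8 , 8]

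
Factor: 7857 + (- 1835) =2^1 * 3011^1=6022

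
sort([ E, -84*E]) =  [ - 84*E,  E ]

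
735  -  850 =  - 115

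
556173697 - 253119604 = 303054093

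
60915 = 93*655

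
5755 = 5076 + 679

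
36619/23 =1592 + 3/23 = 1592.13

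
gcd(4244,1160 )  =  4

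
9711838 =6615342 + 3096496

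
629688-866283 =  - 236595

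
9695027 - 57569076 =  - 47874049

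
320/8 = 40 = 40.00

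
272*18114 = 4927008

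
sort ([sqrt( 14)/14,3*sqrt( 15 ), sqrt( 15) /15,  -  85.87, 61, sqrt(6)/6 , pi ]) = [-85.87, sqrt( 15 ) /15, sqrt( 14)/14,  sqrt( 6 )/6,  pi, 3*sqrt ( 15), 61] 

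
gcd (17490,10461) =33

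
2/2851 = 2/2851=0.00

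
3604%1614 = 376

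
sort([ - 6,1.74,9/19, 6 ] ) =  [  -  6,  9/19, 1.74, 6]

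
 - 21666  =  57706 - 79372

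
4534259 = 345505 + 4188754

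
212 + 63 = 275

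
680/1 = 680 = 680.00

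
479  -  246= 233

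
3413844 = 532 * 6417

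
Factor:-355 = - 5^1*71^1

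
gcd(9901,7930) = 1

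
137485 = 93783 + 43702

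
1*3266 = 3266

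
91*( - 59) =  - 5369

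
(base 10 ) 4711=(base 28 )607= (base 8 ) 11147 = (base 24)847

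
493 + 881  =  1374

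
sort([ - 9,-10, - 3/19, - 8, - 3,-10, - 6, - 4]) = [-10,  -  10,-9,  -  8 ,-6, - 4, -3, -3/19] 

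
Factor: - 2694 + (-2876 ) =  - 5570 = - 2^1 * 5^1*557^1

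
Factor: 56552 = 2^3 * 7069^1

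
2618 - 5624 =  - 3006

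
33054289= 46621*709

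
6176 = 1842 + 4334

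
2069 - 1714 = 355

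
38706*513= 19856178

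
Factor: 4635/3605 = 3^2*7^ (  -  1)  =  9/7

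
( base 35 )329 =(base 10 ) 3754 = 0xeaa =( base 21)8ag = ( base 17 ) cge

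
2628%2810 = 2628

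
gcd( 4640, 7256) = 8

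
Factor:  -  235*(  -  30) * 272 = 2^5 * 3^1*5^2 * 17^1*47^1 = 1917600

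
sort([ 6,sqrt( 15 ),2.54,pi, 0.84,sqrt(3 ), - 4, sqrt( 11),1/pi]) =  [-4, 1/pi,  0.84, sqrt ( 3), 2.54,pi,sqrt(11),sqrt ( 15), 6]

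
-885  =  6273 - 7158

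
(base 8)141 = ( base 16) 61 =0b1100001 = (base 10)97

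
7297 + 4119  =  11416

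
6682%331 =62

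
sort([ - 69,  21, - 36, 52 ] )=[-69,- 36,21,52]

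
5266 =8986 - 3720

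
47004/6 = 7834 = 7834.00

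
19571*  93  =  1820103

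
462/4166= 231/2083 = 0.11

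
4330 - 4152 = 178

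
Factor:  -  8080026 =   -  2^1*3^1 *31^1*43441^1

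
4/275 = 4/275 = 0.01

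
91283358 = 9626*9483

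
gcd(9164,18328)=9164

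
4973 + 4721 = 9694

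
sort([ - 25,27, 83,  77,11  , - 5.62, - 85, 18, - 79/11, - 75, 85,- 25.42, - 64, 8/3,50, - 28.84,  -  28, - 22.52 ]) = [ - 85, - 75,-64, - 28.84,- 28 , - 25.42,-25, - 22.52, - 79/11, - 5.62,8/3, 11, 18,27, 50,77, 83,85 ]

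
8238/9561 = 2746/3187= 0.86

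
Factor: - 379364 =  - 2^2 * 94841^1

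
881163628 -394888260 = 486275368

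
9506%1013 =389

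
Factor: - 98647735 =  - 5^1*31^1*37^1*103^1*167^1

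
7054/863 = 7054/863 = 8.17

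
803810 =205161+598649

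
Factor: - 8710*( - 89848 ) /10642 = 391288040/5321= 2^3*5^1*11^1*13^1*17^( - 1)*67^1  *  313^(  -  1)*1021^1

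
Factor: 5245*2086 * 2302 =2^2*5^1*7^1 * 149^1*1049^1*1151^1 = 25186343140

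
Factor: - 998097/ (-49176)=2^( - 3)*3^( - 1)*683^( - 1)*332699^1 = 332699/16392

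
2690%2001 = 689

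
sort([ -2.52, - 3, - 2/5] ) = [-3, - 2.52, - 2/5]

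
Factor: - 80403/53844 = - 2^( - 2)*7^( - 1 )*641^( - 1)*26801^1 = -26801/17948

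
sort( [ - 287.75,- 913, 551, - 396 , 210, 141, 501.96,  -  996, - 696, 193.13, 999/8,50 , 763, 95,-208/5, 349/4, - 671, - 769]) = [  -  996, - 913, - 769, - 696, -671, - 396, - 287.75, - 208/5 , 50, 349/4,95, 999/8,141, 193.13,210, 501.96, 551, 763]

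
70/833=10/119 = 0.08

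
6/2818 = 3/1409 = 0.00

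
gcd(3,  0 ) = 3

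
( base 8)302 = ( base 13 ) 11c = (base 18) AE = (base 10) 194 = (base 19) a4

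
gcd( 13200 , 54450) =1650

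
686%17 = 6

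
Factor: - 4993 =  -4993^1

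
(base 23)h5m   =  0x23AA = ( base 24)fka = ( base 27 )CE4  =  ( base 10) 9130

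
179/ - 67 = -179/67 = -2.67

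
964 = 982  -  18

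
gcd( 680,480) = 40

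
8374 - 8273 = 101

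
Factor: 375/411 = 125/137 = 5^3 * 137^( - 1) 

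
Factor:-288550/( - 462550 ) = 11^( -1) * 29^( -1 )*199^1 =199/319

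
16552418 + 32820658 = 49373076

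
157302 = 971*162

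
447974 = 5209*86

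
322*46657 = 15023554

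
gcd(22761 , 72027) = 9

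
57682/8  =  28841/4 = 7210.25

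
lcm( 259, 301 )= 11137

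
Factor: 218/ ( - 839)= - 2^1 *109^1 * 839^(-1) 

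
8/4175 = 8/4175=0.00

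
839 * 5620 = 4715180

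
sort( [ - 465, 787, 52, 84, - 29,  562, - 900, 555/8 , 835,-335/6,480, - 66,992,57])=[-900, - 465, - 66 , - 335/6, - 29, 52, 57, 555/8, 84, 480, 562, 787, 835 , 992 ] 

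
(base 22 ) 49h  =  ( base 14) ad9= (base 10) 2151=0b100001100111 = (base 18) 6b9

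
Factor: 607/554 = 2^( - 1) * 277^ ( - 1) *607^1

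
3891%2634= 1257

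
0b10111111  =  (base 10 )191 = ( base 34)5L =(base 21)92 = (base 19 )a1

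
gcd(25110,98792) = 2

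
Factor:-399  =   - 3^1*7^1*19^1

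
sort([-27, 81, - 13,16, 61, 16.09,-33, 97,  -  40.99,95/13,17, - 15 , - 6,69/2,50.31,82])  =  [ - 40.99,- 33,-27, - 15, - 13, - 6,95/13,16,16.09,17,69/2,50.31,  61 , 81,82,  97]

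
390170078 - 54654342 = 335515736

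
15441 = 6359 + 9082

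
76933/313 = 245+248/313 =245.79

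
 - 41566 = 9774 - 51340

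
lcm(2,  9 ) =18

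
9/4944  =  3/1648 = 0.00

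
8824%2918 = 70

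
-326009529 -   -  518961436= 192951907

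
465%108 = 33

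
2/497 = 2/497 = 0.00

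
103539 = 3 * 34513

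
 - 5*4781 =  - 23905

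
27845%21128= 6717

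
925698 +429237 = 1354935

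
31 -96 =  - 65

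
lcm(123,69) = 2829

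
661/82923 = 661/82923  =  0.01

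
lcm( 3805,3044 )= 15220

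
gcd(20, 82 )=2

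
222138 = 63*3526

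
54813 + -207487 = - 152674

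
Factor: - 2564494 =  - 2^1*59^1*103^1*211^1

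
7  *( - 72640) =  - 508480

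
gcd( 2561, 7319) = 13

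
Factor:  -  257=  - 257^1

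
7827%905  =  587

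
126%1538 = 126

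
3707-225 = 3482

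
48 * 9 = 432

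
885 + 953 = 1838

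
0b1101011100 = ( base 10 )860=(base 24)1BK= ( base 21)1jk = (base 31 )RN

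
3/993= 1/331 = 0.00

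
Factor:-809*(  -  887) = 717583 = 809^1 * 887^1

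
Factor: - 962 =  - 2^1 * 13^1* 37^1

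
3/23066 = 3/23066 =0.00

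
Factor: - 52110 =-2^1 * 3^3 * 5^1*193^1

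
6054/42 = 1009/7 = 144.14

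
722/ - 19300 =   -  1 + 9289/9650 = - 0.04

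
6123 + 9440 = 15563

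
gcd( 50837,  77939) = 1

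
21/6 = 7/2 = 3.50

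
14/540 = 7/270= 0.03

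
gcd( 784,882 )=98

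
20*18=360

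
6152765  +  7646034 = 13798799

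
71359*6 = 428154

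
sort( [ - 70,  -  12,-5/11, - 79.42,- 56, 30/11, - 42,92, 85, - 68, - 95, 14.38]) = [ - 95,-79.42, - 70, - 68, - 56, - 42, - 12, - 5/11,30/11, 14.38, 85,92] 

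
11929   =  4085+7844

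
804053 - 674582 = 129471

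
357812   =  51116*7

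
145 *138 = 20010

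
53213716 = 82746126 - 29532410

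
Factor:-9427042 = -2^1*97^1*48593^1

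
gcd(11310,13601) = 29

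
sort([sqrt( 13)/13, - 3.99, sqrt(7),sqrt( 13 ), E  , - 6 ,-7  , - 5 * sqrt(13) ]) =[  -  5 * sqrt(13), - 7,-6, - 3.99,sqrt(13) /13, sqrt(7) , E,sqrt (13 ) ] 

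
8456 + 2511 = 10967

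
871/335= 13/5=   2.60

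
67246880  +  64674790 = 131921670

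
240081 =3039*79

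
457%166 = 125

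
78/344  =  39/172 = 0.23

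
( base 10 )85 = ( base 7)151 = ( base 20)45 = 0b1010101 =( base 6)221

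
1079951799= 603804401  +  476147398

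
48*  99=4752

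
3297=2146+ 1151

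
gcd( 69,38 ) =1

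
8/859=8/859 = 0.01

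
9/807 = 3/269 = 0.01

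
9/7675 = 9/7675=0.00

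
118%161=118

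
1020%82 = 36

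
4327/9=4327/9 = 480.78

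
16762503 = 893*18771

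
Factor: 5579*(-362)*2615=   -  5281248770 = -2^1*5^1*7^1*181^1* 523^1 * 797^1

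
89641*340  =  30477940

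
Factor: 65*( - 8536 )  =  -554840 = - 2^3*5^1*11^1*13^1*97^1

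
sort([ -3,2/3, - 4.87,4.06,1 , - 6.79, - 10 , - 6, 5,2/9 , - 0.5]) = [ - 10, - 6.79, - 6, - 4.87, - 3, - 0.5,2/9,2/3,1, 4.06,  5 ]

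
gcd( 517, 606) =1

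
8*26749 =213992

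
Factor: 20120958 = 2^1*3^2*11^1*13^1*7817^1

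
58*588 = 34104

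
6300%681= 171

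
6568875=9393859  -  2824984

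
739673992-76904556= 662769436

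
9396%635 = 506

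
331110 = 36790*9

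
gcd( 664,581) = 83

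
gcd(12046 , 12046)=12046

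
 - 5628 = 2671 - 8299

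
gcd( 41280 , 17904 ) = 48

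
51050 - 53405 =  - 2355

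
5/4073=5/4073 = 0.00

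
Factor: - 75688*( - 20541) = 1554707208=2^3 *3^1*41^1*167^1*9461^1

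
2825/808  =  3 + 401/808= 3.50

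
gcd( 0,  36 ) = 36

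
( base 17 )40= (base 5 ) 233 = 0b1000100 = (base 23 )2M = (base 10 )68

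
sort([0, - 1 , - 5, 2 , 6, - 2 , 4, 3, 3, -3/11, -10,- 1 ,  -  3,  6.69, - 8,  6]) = [ - 10, - 8, - 5, - 3, - 2 , - 1, - 1,  -  3/11,  0,2,3,  3, 4,6, 6,  6.69 ] 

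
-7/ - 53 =7/53  =  0.13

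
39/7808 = 39/7808 = 0.00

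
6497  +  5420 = 11917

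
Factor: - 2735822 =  - 2^1*173^1*7907^1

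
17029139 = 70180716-53151577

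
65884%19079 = 8647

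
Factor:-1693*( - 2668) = 2^2*23^1*29^1*1693^1 = 4516924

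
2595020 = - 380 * (-6829 )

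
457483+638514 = 1095997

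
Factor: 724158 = 2^1*3^2*40231^1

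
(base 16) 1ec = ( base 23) L9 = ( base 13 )2BB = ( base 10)492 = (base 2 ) 111101100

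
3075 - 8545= - 5470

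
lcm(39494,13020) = 1184820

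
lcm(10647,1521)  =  10647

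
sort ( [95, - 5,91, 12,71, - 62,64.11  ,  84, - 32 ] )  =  [ - 62, - 32, - 5,12,64.11, 71 , 84, 91 , 95 ] 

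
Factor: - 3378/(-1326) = 13^ (  -  1)*17^( - 1 )*563^1 = 563/221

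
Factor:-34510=-2^1 * 5^1*7^1*17^1*29^1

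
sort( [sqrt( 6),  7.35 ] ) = [ sqrt(6 ),7.35] 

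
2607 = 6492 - 3885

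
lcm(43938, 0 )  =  0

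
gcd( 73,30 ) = 1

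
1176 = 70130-68954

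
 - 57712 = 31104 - 88816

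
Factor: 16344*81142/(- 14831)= - 2^4*3^2*29^1 * 227^1  *  1399^1*14831^( - 1 ) = - 1326184848/14831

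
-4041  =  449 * ( - 9)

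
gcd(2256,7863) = 3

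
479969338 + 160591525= 640560863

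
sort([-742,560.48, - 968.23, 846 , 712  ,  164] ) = [ - 968.23, - 742,164, 560.48,712,846]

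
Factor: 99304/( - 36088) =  - 12413/4511 = - 13^( - 1 ) * 347^( - 1)*12413^1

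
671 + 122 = 793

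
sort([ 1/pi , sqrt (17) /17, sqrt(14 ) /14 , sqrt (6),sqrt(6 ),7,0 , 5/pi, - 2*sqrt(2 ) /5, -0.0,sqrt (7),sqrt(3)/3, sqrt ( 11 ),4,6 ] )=[ - 2* sqrt( 2 ) /5, 0, - 0.0, sqrt( 17 ) /17, sqrt(14)/14,1/pi,  sqrt( 3)/3,5/pi, sqrt( 6) , sqrt (6),sqrt(7 ), sqrt( 11 ),4,  6,  7] 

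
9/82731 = 3/27577  =  0.00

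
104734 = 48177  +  56557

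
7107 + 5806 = 12913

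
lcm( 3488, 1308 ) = 10464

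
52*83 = 4316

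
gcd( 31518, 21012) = 10506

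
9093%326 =291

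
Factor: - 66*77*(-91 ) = 2^1 * 3^1*7^2*11^2*13^1 = 462462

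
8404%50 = 4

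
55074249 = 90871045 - 35796796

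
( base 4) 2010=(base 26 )52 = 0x84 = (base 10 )132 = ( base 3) 11220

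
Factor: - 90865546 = - 2^1*59^1 *770047^1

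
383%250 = 133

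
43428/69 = 14476/23  =  629.39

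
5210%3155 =2055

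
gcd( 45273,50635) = 1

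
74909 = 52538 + 22371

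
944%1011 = 944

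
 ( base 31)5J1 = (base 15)18ea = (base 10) 5395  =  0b1010100010011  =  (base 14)1d75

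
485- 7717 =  - 7232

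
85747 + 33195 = 118942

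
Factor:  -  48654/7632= - 2^(  -  3) * 3^1*17^1 = - 51/8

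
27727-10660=17067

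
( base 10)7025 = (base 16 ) 1b71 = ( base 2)1101101110001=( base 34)62l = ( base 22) EB7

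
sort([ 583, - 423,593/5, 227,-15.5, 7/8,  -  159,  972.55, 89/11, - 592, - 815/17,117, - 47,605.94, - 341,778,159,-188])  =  [ - 592,-423, - 341, - 188, - 159, - 815/17, -47 , - 15.5,  7/8,89/11,117, 593/5,159,227,583, 605.94,778,972.55]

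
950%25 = 0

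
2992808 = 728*4111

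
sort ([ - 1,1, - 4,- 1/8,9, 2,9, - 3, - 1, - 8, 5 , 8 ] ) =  [ - 8,  -  4 , - 3,-1, - 1, - 1/8,1,  2,5,8 , 9,9] 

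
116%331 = 116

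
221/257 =221/257  =  0.86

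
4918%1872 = 1174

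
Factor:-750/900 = -2^(-1)*3^( - 1)*5^1  =  - 5/6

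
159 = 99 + 60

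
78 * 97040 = 7569120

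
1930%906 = 118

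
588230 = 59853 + 528377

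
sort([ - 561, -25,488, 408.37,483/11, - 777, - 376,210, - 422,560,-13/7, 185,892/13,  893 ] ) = [ - 777, - 561 , - 422, - 376, - 25,-13/7,483/11,892/13, 185,  210,408.37 , 488 , 560,  893]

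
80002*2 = 160004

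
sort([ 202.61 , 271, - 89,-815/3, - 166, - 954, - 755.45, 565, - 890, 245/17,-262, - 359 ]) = [ - 954,-890,  -  755.45,  -  359, - 815/3, - 262, -166, - 89,245/17,202.61,271, 565]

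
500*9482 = 4741000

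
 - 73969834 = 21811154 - 95780988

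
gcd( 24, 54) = 6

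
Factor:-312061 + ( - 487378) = -799439 = - 229^1*3491^1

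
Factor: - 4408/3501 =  - 2^3*3^ ( - 2)*19^1*29^1 * 389^( - 1)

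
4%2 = 0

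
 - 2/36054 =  - 1/18027 = - 0.00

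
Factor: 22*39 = 858 = 2^1 * 3^1 *11^1*13^1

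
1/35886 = 1/35886 = 0.00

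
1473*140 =206220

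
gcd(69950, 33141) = 1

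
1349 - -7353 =8702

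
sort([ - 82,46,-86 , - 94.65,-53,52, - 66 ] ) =[ - 94.65, - 86 ,-82 ,-66,- 53, 46, 52 ] 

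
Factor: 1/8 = 2^(-3) 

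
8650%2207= 2029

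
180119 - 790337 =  - 610218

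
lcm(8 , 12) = 24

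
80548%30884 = 18780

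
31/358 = 31/358 = 0.09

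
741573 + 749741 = 1491314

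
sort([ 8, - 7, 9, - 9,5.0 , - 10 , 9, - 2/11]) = [-10, - 9, - 7, - 2/11,  5.0 , 8,9 , 9 ]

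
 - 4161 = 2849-7010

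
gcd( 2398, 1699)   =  1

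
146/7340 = 73/3670 =0.02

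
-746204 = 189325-935529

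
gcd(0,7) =7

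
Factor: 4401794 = 2^1*29^2* 2617^1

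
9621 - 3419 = 6202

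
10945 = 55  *199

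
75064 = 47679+27385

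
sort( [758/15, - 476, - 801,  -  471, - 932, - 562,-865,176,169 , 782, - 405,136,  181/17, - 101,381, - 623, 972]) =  [ - 932, - 865, - 801,-623, - 562 , - 476, -471, - 405 , - 101 , 181/17, 758/15,136,169, 176, 381 , 782,972 ]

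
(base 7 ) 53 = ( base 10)38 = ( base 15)28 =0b100110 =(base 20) 1I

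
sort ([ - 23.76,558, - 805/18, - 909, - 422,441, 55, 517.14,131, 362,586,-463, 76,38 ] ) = [ - 909, - 463, - 422,-805/18, - 23.76, 38,55, 76, 131, 362,441, 517.14, 558, 586] 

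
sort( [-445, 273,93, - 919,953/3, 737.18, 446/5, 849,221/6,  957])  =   [  -  919,  -  445,221/6,  446/5 , 93, 273, 953/3,737.18,849 , 957]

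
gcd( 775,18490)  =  5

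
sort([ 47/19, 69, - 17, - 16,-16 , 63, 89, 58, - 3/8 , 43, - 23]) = [ - 23, - 17, - 16, - 16,- 3/8, 47/19, 43, 58, 63,69,89 ]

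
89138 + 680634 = 769772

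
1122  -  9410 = -8288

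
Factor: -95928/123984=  - 2^ ( - 1)*3^(  -  2)*41^( - 1 )*571^1=-  571/738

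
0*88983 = 0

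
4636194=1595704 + 3040490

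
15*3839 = 57585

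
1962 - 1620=342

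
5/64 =5/64 =0.08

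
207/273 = 69/91 = 0.76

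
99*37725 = 3734775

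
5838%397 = 280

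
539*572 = 308308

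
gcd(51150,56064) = 6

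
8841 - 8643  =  198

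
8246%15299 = 8246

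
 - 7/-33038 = 7/33038 =0.00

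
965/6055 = 193/1211  =  0.16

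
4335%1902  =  531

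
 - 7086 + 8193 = 1107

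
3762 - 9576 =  - 5814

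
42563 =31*1373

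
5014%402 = 190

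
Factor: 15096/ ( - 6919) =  - 2^3*3^1*11^( - 1 ) = - 24/11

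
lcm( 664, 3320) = 3320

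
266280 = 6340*42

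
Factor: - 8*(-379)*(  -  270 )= - 818640 = - 2^4*3^3*5^1 * 379^1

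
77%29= 19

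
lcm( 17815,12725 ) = 89075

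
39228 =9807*4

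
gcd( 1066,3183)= 1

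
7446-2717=4729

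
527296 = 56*9416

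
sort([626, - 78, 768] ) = [ - 78,626,768]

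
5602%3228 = 2374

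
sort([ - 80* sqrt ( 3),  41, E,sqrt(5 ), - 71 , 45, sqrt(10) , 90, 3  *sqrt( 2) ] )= [-80*sqrt( 3 ) , - 71, sqrt (5), E, sqrt( 10),3*sqrt( 2), 41, 45, 90]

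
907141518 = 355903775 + 551237743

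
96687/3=32229 = 32229.00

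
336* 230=77280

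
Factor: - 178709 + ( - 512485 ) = - 691194 =- 2^1*3^1*7^2 *2351^1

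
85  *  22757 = 1934345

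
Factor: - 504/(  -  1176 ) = 3^1*7^( - 1 ) = 3/7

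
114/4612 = 57/2306= 0.02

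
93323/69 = 1352 + 35/69 = 1352.51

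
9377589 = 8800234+577355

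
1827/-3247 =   -  1827/3247 = - 0.56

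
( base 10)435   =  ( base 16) 1b3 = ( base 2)110110011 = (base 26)GJ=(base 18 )163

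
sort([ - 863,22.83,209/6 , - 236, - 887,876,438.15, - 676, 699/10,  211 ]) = [ - 887, - 863,-676, - 236,22.83,  209/6, 699/10,  211,438.15,  876]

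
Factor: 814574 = 2^1*407287^1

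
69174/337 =69174/337  =  205.26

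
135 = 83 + 52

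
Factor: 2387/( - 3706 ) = -2^(  -  1 )*7^1*11^1 * 17^ ( - 1)*31^1*109^(-1 ) 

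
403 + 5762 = 6165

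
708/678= 1  +  5/113 = 1.04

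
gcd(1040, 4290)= 130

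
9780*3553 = 34748340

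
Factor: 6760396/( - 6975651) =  -2^2*3^ ( - 1)*31^(-1 )*107^( - 1)*701^ ( - 1 ) * 1690099^1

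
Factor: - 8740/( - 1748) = 5 = 5^1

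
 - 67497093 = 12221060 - 79718153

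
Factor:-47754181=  - 5501^1 * 8681^1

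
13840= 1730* 8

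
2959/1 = 2959 = 2959.00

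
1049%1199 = 1049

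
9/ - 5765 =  - 9/5765 = - 0.00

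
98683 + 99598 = 198281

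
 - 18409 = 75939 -94348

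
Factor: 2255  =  5^1 * 11^1 * 41^1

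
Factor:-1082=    - 2^1 * 541^1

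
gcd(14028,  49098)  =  7014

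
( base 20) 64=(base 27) 4g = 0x7C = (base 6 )324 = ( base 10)124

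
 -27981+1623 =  - 26358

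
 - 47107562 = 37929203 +  -  85036765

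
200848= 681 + 200167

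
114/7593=38/2531 = 0.02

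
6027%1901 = 324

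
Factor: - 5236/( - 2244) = 3^(- 1 )*7^1 = 7/3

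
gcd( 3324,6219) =3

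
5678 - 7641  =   - 1963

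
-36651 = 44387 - 81038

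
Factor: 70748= 2^2* 23^1*769^1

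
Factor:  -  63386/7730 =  - 5^( - 1)*41^1 = -41/5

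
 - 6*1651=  - 9906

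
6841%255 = 211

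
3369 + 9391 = 12760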